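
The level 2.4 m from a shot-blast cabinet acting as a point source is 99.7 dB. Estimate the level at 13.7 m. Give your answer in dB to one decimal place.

Point-source attenuation: ΔL = 20·log₁₀(r₂/r₁) = 20·log₁₀(13.7/2.4) = 15.130 dB.
L₂ = 99.7 − 20·log₁₀(13.7/2.4) = 99.7 − 15.130 = 84.57 dB.

84.6 dB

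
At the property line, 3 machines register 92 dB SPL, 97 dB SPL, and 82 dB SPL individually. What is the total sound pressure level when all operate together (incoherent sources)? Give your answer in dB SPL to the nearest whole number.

98 dB SPL

Incoherent sources combine by intensity addition: L_total = 10·log₁₀(Σ 10^(L_i/10)).
Σ 10^(L/10) = 10^(92/10) + 10^(97/10) + 10^(82/10) = 6.755e+09.
L_total = 10·log₁₀(6.755e+09) = 98.30 dB SPL.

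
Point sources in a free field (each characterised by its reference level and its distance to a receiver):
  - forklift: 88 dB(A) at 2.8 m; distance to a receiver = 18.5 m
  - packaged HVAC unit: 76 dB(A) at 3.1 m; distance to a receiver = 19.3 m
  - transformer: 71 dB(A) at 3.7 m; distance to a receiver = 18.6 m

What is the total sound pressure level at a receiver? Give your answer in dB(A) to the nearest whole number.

First find each source's level at the receiver (point-source: −20·log₁₀(r/r_ref)), then combine on an intensity basis.
forklift: 88 − 20·log₁₀(18.5/2.8) = 88 − 16.40 = 71.60 dB(A).
packaged HVAC unit: 76 − 20·log₁₀(19.3/3.1) = 76 − 15.88 = 60.12 dB(A).
transformer: 71 − 20·log₁₀(18.6/3.7) = 71 − 14.03 = 56.97 dB(A).
Σ 10^(L/10) = 1.598e+07 → L_total = 10·log₁₀(1.598e+07) = 72.04 dB(A).

72 dB(A)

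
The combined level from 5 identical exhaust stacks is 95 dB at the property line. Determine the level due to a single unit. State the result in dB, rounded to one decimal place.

For N identical incoherent sources L_total = L₁ + 10·log₁₀ N, so L₁ = 95 − 10·log₁₀(5) = 95 − 6.990.

88.0 dB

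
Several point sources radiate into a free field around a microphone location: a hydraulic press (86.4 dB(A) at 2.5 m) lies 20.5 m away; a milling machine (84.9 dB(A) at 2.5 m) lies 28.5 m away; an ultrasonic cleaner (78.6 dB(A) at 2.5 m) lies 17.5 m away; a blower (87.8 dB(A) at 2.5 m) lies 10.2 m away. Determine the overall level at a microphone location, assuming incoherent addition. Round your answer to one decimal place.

Propagate each source to the receiver with L = L_ref − 20·log₁₀(r/r_ref), then add intensities.
hydraulic press: 86.4 − 20·log₁₀(20.5/2.5) = 86.4 − 18.28 = 68.12 dB(A).
milling machine: 84.9 − 20·log₁₀(28.5/2.5) = 84.9 − 21.14 = 63.76 dB(A).
ultrasonic cleaner: 78.6 − 20·log₁₀(17.5/2.5) = 78.6 − 16.90 = 61.70 dB(A).
blower: 87.8 − 20·log₁₀(10.2/2.5) = 87.8 − 12.21 = 75.59 dB(A).
Σ 10^(L/10) = 4.655e+07 → L_total = 10·log₁₀(4.655e+07) = 76.68 dB(A).

76.7 dB(A)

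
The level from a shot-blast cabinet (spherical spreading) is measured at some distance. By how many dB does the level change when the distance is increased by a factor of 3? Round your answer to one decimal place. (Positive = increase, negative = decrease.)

Point-source spreading: ΔL = −20·log₁₀(r₂/r₁).
ΔL = −20·log₁₀(3) = -9.54 dB.

-9.5 dB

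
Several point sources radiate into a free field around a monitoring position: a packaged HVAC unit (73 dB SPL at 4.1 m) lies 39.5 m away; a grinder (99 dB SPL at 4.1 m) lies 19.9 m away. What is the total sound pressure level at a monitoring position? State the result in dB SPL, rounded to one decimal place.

85.3 dB SPL

First find each source's level at the receiver (point-source: −20·log₁₀(r/r_ref)), then combine on an intensity basis.
packaged HVAC unit: 73 − 20·log₁₀(39.5/4.1) = 73 − 19.68 = 53.32 dB SPL.
grinder: 99 − 20·log₁₀(19.9/4.1) = 99 − 13.72 = 85.28 dB SPL.
Σ 10^(L/10) = 3.374e+08 → L_total = 10·log₁₀(3.374e+08) = 85.28 dB SPL.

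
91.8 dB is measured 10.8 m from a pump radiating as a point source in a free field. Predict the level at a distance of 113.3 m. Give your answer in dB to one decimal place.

Point-source attenuation: ΔL = 20·log₁₀(r₂/r₁) = 20·log₁₀(113.3/10.8) = 20.416 dB.
L₂ = 91.8 − 20·log₁₀(113.3/10.8) = 91.8 − 20.416 = 71.38 dB.

71.4 dB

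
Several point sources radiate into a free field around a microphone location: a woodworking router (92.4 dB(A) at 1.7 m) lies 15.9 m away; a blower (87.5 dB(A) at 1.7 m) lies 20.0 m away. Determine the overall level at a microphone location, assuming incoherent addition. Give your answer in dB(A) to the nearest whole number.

Apply inverse-square spreading to bring every level to the receiver, then sum 10^(L/10).
woodworking router: 92.4 − 20·log₁₀(15.9/1.7) = 92.4 − 19.42 = 72.98 dB(A).
blower: 87.5 − 20·log₁₀(20.0/1.7) = 87.5 − 21.41 = 66.09 dB(A).
Σ 10^(L/10) = 2.393e+07 → L_total = 10·log₁₀(2.393e+07) = 73.79 dB(A).

74 dB(A)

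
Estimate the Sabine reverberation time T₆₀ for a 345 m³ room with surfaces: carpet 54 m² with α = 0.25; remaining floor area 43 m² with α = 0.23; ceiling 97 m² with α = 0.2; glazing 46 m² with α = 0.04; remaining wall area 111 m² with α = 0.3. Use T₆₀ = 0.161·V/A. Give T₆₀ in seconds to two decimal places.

0.71 s

Summing Sᵢαᵢ: 54·0.25 + 43·0.23 + 97·0.2 + 46·0.04 + 111·0.3 = 77.93 m².
T₆₀ = 0.161·V/A = 0.161·345/77.93 = 0.713 s.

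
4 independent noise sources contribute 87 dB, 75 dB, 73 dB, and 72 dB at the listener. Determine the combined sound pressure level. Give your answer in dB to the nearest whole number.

88 dB

For uncorrelated sources the intensities add, so convert each level to linear form, sum, and take 10·log₁₀ of the total.
Σ 10^(L/10) = 10^(87/10) + 10^(75/10) + 10^(73/10) + 10^(72/10) = 5.686e+08.
L_total = 10·log₁₀(5.686e+08) = 87.55 dB.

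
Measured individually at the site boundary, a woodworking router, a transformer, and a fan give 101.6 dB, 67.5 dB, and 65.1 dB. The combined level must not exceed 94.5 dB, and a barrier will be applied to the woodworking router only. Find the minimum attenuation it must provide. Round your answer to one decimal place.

7.1 dB

The untreated sources together contribute 10^(67.5/10) + 10^(65.1/10) = 8.859e+06, i.e. 69.47 dB.
To meet 94.5 dB overall, the treated woodworking router may contribute at most 10^(94.5/10) − 8.859e+06 = 2.810e+09, i.e. 94.49 dB.
So the woodworking router must be reduced from 101.6 to 94.49 dB: IL = 7.11 dB.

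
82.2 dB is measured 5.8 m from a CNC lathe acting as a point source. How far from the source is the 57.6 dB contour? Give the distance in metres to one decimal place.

Point-source spreading drops the level by 20·log₁₀(r₂/r₁); inverting, r₂/r₁ = 10^(ΔL/20).
r₂ = 5.8·10^((82.2−57.6)/20) = 5.8·10^(24.6/20) = 98.50 m.

98.5 m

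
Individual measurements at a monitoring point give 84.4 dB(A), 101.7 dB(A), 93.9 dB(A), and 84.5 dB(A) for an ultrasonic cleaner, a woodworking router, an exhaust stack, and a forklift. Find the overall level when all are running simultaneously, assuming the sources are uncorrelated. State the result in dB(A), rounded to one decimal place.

102.5 dB(A)

Incoherent sources combine by intensity addition: L_total = 10·log₁₀(Σ 10^(L_i/10)).
Σ 10^(L/10) = 10^(84.4/10) + 10^(101.7/10) + 10^(93.9/10) + 10^(84.5/10) = 1.780e+10.
L_total = 10·log₁₀(1.780e+10) = 102.50 dB(A).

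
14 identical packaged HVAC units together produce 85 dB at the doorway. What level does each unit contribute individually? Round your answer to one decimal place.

For N identical incoherent sources L_total = L₁ + 10·log₁₀ N, so L₁ = 85 − 10·log₁₀(14) = 85 − 11.461.

73.5 dB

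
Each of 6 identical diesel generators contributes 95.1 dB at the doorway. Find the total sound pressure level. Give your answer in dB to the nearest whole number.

N identical incoherent sources raise the level by 10·log₁₀ N.
L_total = 95.1 + 10·log₁₀(6) = 95.1 + 7.782 = 102.88 dB.

103 dB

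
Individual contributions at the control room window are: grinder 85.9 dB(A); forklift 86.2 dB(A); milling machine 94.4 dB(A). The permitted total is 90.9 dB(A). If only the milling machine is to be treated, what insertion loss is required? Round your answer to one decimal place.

Everything except the milling machine sums to 10^(85.9/10) + 10^(86.2/10) = 8.059e+08 in linear terms, 89.06 dB(A).
To meet 90.9 dB(A) overall, the treated milling machine may contribute at most 10^(90.9/10) − 8.059e+08 = 4.244e+08, i.e. 86.28 dB(A).
So the milling machine must be reduced from 94.4 to 86.28 dB(A): IL = 8.12 dB.

8.1 dB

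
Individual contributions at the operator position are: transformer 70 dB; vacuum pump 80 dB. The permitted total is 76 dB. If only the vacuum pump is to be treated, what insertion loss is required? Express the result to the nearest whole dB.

5 dB

Fixed contribution from the other source: Σ 10^(L/10) = 10^(70/10) = 1.000e+07 (70.00 dB).
The limit corresponds to 10^(76/10) = 3.981e+07; subtracting the fixed part leaves 2.981e+07 for the vacuum pump, i.e. 74.74 dB.
Required insertion loss = 80 − 74.74 = 5.26 dB.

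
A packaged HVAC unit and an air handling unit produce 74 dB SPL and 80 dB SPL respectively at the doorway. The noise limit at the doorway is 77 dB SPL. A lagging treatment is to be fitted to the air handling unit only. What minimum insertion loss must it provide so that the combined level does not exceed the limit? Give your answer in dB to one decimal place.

6.0 dB

Everything except the air handling unit sums to 10^(74/10) = 2.512e+07 in linear terms, 74.00 dB SPL.
To meet 77 dB SPL overall, the treated air handling unit may contribute at most 10^(77/10) − 2.512e+07 = 2.500e+07, i.e. 73.98 dB SPL.
So the air handling unit must be reduced from 80 to 73.98 dB SPL: IL = 6.02 dB.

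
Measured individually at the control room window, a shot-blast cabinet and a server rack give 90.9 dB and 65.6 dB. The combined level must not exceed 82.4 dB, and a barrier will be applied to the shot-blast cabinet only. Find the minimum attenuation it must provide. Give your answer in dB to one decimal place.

Fixed contribution from the other source: Σ 10^(L/10) = 10^(65.6/10) = 3.631e+06 (65.60 dB).
To meet 82.4 dB overall, the treated shot-blast cabinet may contribute at most 10^(82.4/10) − 3.631e+06 = 1.701e+08, i.e. 82.31 dB.
So the shot-blast cabinet must be reduced from 90.9 to 82.31 dB: IL = 8.59 dB.

8.6 dB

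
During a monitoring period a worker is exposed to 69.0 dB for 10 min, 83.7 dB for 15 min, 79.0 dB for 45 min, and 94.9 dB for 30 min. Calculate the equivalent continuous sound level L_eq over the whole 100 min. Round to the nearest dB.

The energy average is taken in the linear domain: L_eq = 10·log₁₀[(Σ tᵢ·10^(Lᵢ/10))/T], T = 100 min.
Σ tᵢ·10^(Lᵢ/10) = 10·10^(69.0/10) + 15·10^(83.7/10) + 45·10^(79.0/10) + 30·10^(94.9/10) = 9.988e+10.
L_eq = 10·log₁₀(9.988e+10/100) = 89.99 dB.

90 dB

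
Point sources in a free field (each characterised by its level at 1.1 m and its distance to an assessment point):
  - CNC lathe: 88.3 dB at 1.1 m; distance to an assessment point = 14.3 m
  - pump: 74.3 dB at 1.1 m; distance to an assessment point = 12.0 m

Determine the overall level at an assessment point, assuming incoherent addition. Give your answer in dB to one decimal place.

66.3 dB

Propagate each source to the receiver with L = L_ref − 20·log₁₀(r/r_ref), then add intensities.
CNC lathe: 88.3 − 20·log₁₀(14.3/1.1) = 88.3 − 22.28 = 66.02 dB.
pump: 74.3 − 20·log₁₀(12.0/1.1) = 74.3 − 20.76 = 53.54 dB.
Σ 10^(L/10) = 4.227e+06 → L_total = 10·log₁₀(4.227e+06) = 66.26 dB.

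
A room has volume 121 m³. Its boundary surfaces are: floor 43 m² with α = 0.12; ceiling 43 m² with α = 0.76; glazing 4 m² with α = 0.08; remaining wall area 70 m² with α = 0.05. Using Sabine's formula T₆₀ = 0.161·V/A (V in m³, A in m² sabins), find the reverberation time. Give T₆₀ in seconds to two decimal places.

Summing Sᵢαᵢ: 43·0.12 + 43·0.76 + 4·0.08 + 70·0.05 = 41.66 m².
T₆₀ = 0.161·V/A = 0.161·121/41.66 = 0.468 s.

0.47 s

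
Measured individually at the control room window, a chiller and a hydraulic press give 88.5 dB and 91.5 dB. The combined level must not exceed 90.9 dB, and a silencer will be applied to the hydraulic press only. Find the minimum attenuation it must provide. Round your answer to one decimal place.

Fixed contribution from the other source: Σ 10^(L/10) = 10^(88.5/10) = 7.079e+08 (88.50 dB).
The limit corresponds to 10^(90.9/10) = 1.230e+09; subtracting the fixed part leaves 5.223e+08 for the hydraulic press, i.e. 87.18 dB.
So the hydraulic press must be reduced from 91.5 to 87.18 dB: IL = 4.32 dB.

4.3 dB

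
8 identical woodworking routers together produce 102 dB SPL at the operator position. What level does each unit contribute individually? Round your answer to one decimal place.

Dividing the total intensity by 8 lowers the level by 10·log₁₀ 8 = 9.031 dB: L₁ = 102 − 9.031.

93.0 dB SPL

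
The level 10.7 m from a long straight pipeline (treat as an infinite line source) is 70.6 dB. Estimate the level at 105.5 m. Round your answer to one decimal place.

Cylindrical spreading from a line source gives a 10·log₁₀(r₂/r₁) drop.
L₂ = 70.6 − 10·log₁₀(105.5/10.7) = 70.6 − 9.939 = 60.66 dB.

60.7 dB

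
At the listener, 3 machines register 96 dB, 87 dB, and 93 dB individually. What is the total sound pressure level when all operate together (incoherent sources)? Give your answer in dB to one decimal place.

98.1 dB

For uncorrelated sources the intensities add, so convert each level to linear form, sum, and take 10·log₁₀ of the total.
Σ 10^(L/10) = 10^(96/10) + 10^(87/10) + 10^(93/10) = 6.478e+09.
L_total = 10·log₁₀(6.478e+09) = 98.11 dB.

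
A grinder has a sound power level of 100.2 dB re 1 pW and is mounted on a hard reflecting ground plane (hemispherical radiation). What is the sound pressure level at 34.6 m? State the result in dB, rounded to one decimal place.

Free-field hemispherical radiation: L_p = L_w − 10·log₁₀(2π·r²), r = 34.6 m.
2π·r² = 7522 m², 10·log₁₀ of that is 38.763 dB.
L_p = 100.2 − 38.763 = 61.44 dB.

61.4 dB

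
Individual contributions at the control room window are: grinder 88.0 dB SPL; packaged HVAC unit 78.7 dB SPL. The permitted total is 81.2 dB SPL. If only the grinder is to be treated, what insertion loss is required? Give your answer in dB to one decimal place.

10.4 dB

Fixed contribution from the other source: Σ 10^(L/10) = 10^(78.7/10) = 7.413e+07 (78.70 dB SPL).
To meet 81.2 dB SPL overall, the treated grinder may contribute at most 10^(81.2/10) − 7.413e+07 = 5.769e+07, i.e. 77.61 dB SPL.
Required insertion loss = 88.0 − 77.61 = 10.39 dB.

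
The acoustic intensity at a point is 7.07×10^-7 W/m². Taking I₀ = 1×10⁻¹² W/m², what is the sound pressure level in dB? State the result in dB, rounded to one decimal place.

58.5 dB

L = 10·log₁₀(I/I₀) = 10·log₁₀(7.07×10^-7/10⁻¹²) = 10·log₁₀(7.07×10^5).
L = 10·(0.8494 + 5) = 58.49 dB.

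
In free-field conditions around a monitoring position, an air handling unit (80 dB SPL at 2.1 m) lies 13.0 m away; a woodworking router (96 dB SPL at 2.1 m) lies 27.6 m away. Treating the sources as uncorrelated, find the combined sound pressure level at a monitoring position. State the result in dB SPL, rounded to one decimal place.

Apply inverse-square spreading to bring every level to the receiver, then sum 10^(L/10).
air handling unit: 80 − 20·log₁₀(13.0/2.1) = 80 − 15.83 = 64.17 dB SPL.
woodworking router: 96 − 20·log₁₀(27.6/2.1) = 96 − 22.37 = 73.63 dB SPL.
Σ 10^(L/10) = 2.566e+07 → L_total = 10·log₁₀(2.566e+07) = 74.09 dB SPL.

74.1 dB SPL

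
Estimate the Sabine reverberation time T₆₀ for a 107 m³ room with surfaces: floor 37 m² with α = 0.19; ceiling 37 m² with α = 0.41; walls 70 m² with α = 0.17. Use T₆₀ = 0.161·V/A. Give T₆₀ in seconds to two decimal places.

0.51 s

Summing Sᵢαᵢ: 37·0.19 + 37·0.41 + 70·0.17 = 34.10 m².
T₆₀ = 0.161 × 107 / 34.10 = 0.505 s.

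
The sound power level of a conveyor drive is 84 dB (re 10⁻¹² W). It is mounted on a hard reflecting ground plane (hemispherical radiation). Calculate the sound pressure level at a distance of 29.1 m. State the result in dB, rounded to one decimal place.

L_p = L_w − 10·log₁₀(2π·r²) with r = 29.1 m.
2π·r² = 5321 m², 10·log₁₀ of that is 37.260 dB.
L_p = 84 − 37.260 = 46.74 dB.

46.7 dB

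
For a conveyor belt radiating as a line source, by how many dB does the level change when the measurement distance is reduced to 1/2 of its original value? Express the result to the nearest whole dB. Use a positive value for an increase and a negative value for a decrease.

+3 dB

A line source loses 3 dB per doubling of distance; generally ΔL = −10·log₁₀(r₂/r₁).
ΔL = −10·log₁₀(0.5) = +3.01 dB.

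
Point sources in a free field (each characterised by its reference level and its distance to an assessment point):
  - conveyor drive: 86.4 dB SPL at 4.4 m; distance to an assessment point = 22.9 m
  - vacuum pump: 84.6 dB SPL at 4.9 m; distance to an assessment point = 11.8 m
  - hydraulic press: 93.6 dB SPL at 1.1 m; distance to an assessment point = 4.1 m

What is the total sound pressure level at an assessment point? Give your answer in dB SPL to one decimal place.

First find each source's level at the receiver (point-source: −20·log₁₀(r/r_ref)), then combine on an intensity basis.
conveyor drive: 86.4 − 20·log₁₀(22.9/4.4) = 86.4 − 14.33 = 72.07 dB SPL.
vacuum pump: 84.6 − 20·log₁₀(11.8/4.9) = 84.6 − 7.63 = 76.97 dB SPL.
hydraulic press: 93.6 − 20·log₁₀(4.1/1.1) = 93.6 − 11.43 = 82.17 dB SPL.
Σ 10^(L/10) = 2.307e+08 → L_total = 10·log₁₀(2.307e+08) = 83.63 dB SPL.

83.6 dB SPL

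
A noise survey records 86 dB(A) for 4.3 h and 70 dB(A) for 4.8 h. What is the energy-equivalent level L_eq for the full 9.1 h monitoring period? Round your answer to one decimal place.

The energy average is taken in the linear domain: L_eq = 10·log₁₀[(Σ tᵢ·10^(Lᵢ/10))/T], T = 9.1 h.
Σ tᵢ·10^(Lᵢ/10) = 4.3·10^(86/10) + 4.8·10^(70/10) = 1.760e+09.
L_eq = 10·log₁₀(1.760e+09/9.1) = 82.86 dB(A).

82.9 dB(A)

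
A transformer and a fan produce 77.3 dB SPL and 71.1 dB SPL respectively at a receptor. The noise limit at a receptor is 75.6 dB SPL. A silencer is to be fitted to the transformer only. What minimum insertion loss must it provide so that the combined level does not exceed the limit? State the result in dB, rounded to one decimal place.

3.6 dB

Everything except the transformer sums to 10^(71.1/10) = 1.288e+07 in linear terms, 71.10 dB SPL.
The limit corresponds to 10^(75.6/10) = 3.631e+07; subtracting the fixed part leaves 2.343e+07 for the transformer, i.e. 73.70 dB SPL.
Required insertion loss = 77.3 − 73.70 = 3.60 dB.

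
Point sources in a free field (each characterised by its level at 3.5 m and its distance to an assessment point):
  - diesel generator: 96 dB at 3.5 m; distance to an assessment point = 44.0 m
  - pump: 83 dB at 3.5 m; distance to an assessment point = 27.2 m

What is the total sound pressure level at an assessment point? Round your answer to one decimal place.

74.5 dB

Propagate each source to the receiver with L = L_ref − 20·log₁₀(r/r_ref), then add intensities.
diesel generator: 96 − 20·log₁₀(44.0/3.5) = 96 − 21.99 = 74.01 dB.
pump: 83 − 20·log₁₀(27.2/3.5) = 83 − 17.81 = 65.19 dB.
Σ 10^(L/10) = 2.849e+07 → L_total = 10·log₁₀(2.849e+07) = 74.55 dB.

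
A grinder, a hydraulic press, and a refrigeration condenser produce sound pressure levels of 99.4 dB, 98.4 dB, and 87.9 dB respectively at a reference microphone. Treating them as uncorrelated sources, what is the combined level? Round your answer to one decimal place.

Incoherent sources combine by intensity addition: L_total = 10·log₁₀(Σ 10^(L_i/10)).
Σ 10^(L/10) = 10^(99.4/10) + 10^(98.4/10) + 10^(87.9/10) = 1.624e+10.
L_total = 10·log₁₀(1.624e+10) = 102.11 dB.

102.1 dB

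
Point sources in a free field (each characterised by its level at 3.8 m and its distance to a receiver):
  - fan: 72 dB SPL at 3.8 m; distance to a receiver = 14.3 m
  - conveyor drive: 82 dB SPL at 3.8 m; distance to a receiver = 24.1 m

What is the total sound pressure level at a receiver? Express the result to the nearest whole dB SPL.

Propagate each source to the receiver with L = L_ref − 20·log₁₀(r/r_ref), then add intensities.
fan: 72 − 20·log₁₀(14.3/3.8) = 72 − 11.51 = 60.49 dB SPL.
conveyor drive: 82 − 20·log₁₀(24.1/3.8) = 82 − 16.04 = 65.96 dB SPL.
Σ 10^(L/10) = 5.060e+06 → L_total = 10·log₁₀(5.060e+06) = 67.04 dB SPL.

67 dB SPL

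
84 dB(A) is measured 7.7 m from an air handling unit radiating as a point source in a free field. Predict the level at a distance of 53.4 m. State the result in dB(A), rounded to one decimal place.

67.2 dB(A)

For a point source, L₂ = L₁ − 20·log₁₀(r₂/r₁).
L₂ = 84 − 20·log₁₀(53.4/7.7) = 84 − 16.821 = 67.18 dB(A).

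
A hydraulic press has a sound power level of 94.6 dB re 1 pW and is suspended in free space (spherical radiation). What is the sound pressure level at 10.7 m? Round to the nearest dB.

63 dB

L_p = L_w − 10·log₁₀(4π·r²) with r = 10.7 m.
4π·r² = 1439 m², 10·log₁₀ of that is 31.580 dB.
L_p = 94.6 − 31.580 = 63.02 dB.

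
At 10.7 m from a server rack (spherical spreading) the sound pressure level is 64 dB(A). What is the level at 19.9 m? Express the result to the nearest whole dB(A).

59 dB(A)

Point-source attenuation: ΔL = 20·log₁₀(r₂/r₁) = 20·log₁₀(19.9/10.7) = 5.389 dB.
L₂ = 64 − 20·log₁₀(19.9/10.7) = 64 − 5.389 = 58.61 dB(A).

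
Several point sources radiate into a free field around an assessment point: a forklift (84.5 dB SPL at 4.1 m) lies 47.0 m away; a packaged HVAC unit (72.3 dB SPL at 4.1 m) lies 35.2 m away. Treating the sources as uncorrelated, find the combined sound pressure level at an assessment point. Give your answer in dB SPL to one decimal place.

First find each source's level at the receiver (point-source: −20·log₁₀(r/r_ref)), then combine on an intensity basis.
forklift: 84.5 − 20·log₁₀(47.0/4.1) = 84.5 − 21.19 = 63.31 dB SPL.
packaged HVAC unit: 72.3 − 20·log₁₀(35.2/4.1) = 72.3 − 18.68 = 53.62 dB SPL.
Σ 10^(L/10) = 2.375e+06 → L_total = 10·log₁₀(2.375e+06) = 63.76 dB SPL.

63.8 dB SPL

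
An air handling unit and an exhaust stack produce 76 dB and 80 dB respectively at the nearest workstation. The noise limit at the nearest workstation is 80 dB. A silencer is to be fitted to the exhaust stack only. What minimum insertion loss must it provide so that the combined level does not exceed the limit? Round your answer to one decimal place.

Everything except the exhaust stack sums to 10^(76/10) = 3.981e+07 in linear terms, 76.00 dB.
To meet 80 dB overall, the treated exhaust stack may contribute at most 10^(80/10) − 3.981e+07 = 6.019e+07, i.e. 77.80 dB.
So the exhaust stack must be reduced from 80 to 77.80 dB: IL = 2.20 dB.

2.2 dB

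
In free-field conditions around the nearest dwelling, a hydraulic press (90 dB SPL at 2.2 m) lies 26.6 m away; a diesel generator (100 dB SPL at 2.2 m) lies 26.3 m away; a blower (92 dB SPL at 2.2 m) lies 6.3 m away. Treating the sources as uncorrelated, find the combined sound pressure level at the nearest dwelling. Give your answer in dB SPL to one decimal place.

84.3 dB SPL

Propagate each source to the receiver with L = L_ref − 20·log₁₀(r/r_ref), then add intensities.
hydraulic press: 90 − 20·log₁₀(26.6/2.2) = 90 − 21.65 = 68.35 dB SPL.
diesel generator: 100 − 20·log₁₀(26.3/2.2) = 100 − 21.55 = 78.45 dB SPL.
blower: 92 − 20·log₁₀(6.3/2.2) = 92 − 9.14 = 82.86 dB SPL.
Σ 10^(L/10) = 2.701e+08 → L_total = 10·log₁₀(2.701e+08) = 84.31 dB SPL.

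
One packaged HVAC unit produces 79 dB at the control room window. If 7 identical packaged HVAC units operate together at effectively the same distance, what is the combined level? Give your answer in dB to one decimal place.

N identical incoherent sources raise the level by 10·log₁₀ N.
L_total = 79 + 10·log₁₀(7) = 79 + 8.451 = 87.45 dB.

87.5 dB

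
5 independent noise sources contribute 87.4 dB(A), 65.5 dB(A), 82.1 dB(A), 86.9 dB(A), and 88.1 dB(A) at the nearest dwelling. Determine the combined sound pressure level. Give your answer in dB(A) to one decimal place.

Incoherent sources combine by intensity addition: L_total = 10·log₁₀(Σ 10^(L_i/10)).
Σ 10^(L/10) = 10^(87.4/10) + 10^(65.5/10) + 10^(82.1/10) + 10^(86.9/10) + 10^(88.1/10) = 1.851e+09.
L_total = 10·log₁₀(1.851e+09) = 92.67 dB(A).

92.7 dB(A)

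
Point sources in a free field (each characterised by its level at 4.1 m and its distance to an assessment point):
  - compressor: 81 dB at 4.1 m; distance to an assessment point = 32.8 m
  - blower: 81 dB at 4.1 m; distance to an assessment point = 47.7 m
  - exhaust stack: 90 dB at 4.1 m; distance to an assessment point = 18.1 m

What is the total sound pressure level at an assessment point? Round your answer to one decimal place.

Propagate each source to the receiver with L = L_ref − 20·log₁₀(r/r_ref), then add intensities.
compressor: 81 − 20·log₁₀(32.8/4.1) = 81 − 18.06 = 62.94 dB.
blower: 81 − 20·log₁₀(47.7/4.1) = 81 − 21.31 = 59.69 dB.
exhaust stack: 90 − 20·log₁₀(18.1/4.1) = 90 − 12.90 = 77.10 dB.
Σ 10^(L/10) = 5.421e+07 → L_total = 10·log₁₀(5.421e+07) = 77.34 dB.

77.3 dB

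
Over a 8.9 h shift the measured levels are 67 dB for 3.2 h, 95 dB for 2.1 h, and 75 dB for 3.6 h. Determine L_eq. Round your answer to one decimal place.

88.8 dB

The energy average is taken in the linear domain: L_eq = 10·log₁₀[(Σ tᵢ·10^(Lᵢ/10))/T], T = 8.9 h.
Σ tᵢ·10^(Lᵢ/10) = 3.2·10^(67/10) + 2.1·10^(95/10) + 3.6·10^(75/10) = 6.771e+09.
L_eq = 10·log₁₀(6.771e+09/8.9) = 88.81 dB.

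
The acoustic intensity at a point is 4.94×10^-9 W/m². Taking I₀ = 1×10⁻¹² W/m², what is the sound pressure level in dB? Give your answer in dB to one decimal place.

36.9 dB

I/I₀ = 4.94×10^-9/10⁻¹² = 4.94×10^3, and L = 10·log₁₀(I/I₀).
L = 10·(0.6937 + 3) = 36.94 dB.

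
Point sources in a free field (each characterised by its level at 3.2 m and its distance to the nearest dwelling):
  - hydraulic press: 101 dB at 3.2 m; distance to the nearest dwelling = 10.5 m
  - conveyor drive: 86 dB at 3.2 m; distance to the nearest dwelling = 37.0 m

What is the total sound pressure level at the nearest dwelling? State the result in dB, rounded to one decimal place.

90.7 dB

Propagate each source to the receiver with L = L_ref − 20·log₁₀(r/r_ref), then add intensities.
hydraulic press: 101 − 20·log₁₀(10.5/3.2) = 101 − 10.32 = 90.68 dB.
conveyor drive: 86 − 20·log₁₀(37.0/3.2) = 86 − 21.26 = 64.74 dB.
Σ 10^(L/10) = 1.172e+09 → L_total = 10·log₁₀(1.172e+09) = 90.69 dB.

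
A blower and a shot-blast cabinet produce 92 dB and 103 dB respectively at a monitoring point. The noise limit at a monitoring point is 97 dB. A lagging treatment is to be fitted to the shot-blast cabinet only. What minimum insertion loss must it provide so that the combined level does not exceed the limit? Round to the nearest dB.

The untreated sources together contribute 10^(92/10) = 1.585e+09, i.e. 92.00 dB.
The limit corresponds to 10^(97/10) = 5.012e+09; subtracting the fixed part leaves 3.427e+09 for the shot-blast cabinet, i.e. 95.35 dB.
So the shot-blast cabinet must be reduced from 103 to 95.35 dB: IL = 7.65 dB.

8 dB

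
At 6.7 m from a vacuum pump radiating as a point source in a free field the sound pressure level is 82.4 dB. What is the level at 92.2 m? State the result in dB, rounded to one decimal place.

Point-source attenuation: ΔL = 20·log₁₀(r₂/r₁) = 20·log₁₀(92.2/6.7) = 22.773 dB.
L₂ = 82.4 − 20·log₁₀(92.2/6.7) = 82.4 − 22.773 = 59.63 dB.

59.6 dB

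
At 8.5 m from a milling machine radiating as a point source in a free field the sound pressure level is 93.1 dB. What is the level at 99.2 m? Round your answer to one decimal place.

71.8 dB

Point-source attenuation: ΔL = 20·log₁₀(r₂/r₁) = 20·log₁₀(99.2/8.5) = 21.342 dB.
L₂ = 93.1 − 20·log₁₀(99.2/8.5) = 93.1 − 21.342 = 71.76 dB.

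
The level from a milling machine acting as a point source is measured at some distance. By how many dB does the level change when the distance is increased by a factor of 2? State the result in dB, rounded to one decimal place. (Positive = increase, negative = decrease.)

-6.0 dB

A point source loses 6 dB per doubling of distance; generally ΔL = −20·log₁₀(r₂/r₁).
ΔL = −20·log₁₀(2) = -6.02 dB.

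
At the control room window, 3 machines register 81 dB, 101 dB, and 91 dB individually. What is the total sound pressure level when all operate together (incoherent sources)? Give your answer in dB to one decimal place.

For uncorrelated sources the intensities add, so convert each level to linear form, sum, and take 10·log₁₀ of the total.
Σ 10^(L/10) = 10^(81/10) + 10^(101/10) + 10^(91/10) = 1.397e+10.
L_total = 10·log₁₀(1.397e+10) = 101.45 dB.

101.5 dB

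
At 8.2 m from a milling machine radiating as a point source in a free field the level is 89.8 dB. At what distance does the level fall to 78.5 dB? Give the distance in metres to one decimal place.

30.1 m

For a point source L₁ − L₂ = 20·log₁₀(r₂/r₁), so r₂ = r₁·10^((L₁−L₂)/20).
r₂ = 8.2·10^((89.8−78.5)/20) = 8.2·10^(11.3/20) = 30.12 m.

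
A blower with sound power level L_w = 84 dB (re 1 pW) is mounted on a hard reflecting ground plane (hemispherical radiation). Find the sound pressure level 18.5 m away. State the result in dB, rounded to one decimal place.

Free-field hemispherical radiation: L_p = L_w − 10·log₁₀(2π·r²), r = 18.5 m.
2π·r² = 2150 m², 10·log₁₀ of that is 33.325 dB.
L_p = 84 − 33.325 = 50.67 dB.

50.7 dB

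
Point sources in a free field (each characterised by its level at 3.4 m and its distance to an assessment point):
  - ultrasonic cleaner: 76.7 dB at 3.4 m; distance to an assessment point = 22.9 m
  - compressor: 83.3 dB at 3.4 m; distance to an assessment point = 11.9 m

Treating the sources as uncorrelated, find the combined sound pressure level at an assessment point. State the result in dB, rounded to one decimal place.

72.7 dB

Apply inverse-square spreading to bring every level to the receiver, then sum 10^(L/10).
ultrasonic cleaner: 76.7 − 20·log₁₀(22.9/3.4) = 76.7 − 16.57 = 60.13 dB.
compressor: 83.3 − 20·log₁₀(11.9/3.4) = 83.3 − 10.88 = 72.42 dB.
Σ 10^(L/10) = 1.848e+07 → L_total = 10·log₁₀(1.848e+07) = 72.67 dB.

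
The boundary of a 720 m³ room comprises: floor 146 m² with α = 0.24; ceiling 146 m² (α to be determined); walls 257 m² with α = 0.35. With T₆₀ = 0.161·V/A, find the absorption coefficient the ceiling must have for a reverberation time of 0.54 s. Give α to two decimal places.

0.61

From T₆₀ = 0.161·V/A, the target T₆₀ = 0.54 s needs A = 0.161·720/0.54 = 214.67 m².
Absorption from the other surfaces = 146·0.24 + 257·0.35 = 124.99 m², so the ceiling must supply 89.68 m² over 146 m².
α = 89.68/146 = 0.614.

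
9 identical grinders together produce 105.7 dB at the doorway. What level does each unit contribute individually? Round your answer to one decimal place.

96.2 dB

For N identical incoherent sources L_total = L₁ + 10·log₁₀ N, so L₁ = 105.7 − 10·log₁₀(9) = 105.7 − 9.542.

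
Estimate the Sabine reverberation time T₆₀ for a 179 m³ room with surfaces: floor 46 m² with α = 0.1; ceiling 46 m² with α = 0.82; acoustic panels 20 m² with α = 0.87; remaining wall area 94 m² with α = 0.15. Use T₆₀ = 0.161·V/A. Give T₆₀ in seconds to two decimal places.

Total absorption A = 46·0.1 + 46·0.82 + 20·0.87 + 94·0.15 = 73.82 m² sabins.
T₆₀ = 0.161·V/A = 0.161·179/73.82 = 0.390 s.

0.39 s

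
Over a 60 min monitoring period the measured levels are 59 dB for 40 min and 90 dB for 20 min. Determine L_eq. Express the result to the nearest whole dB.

The energy average is taken in the linear domain: L_eq = 10·log₁₀[(Σ tᵢ·10^(Lᵢ/10))/T], T = 60 min.
Σ tᵢ·10^(Lᵢ/10) = 40·10^(59/10) + 20·10^(90/10) = 2.003e+10.
L_eq = 10·log₁₀(2.003e+10/60) = 85.24 dB.

85 dB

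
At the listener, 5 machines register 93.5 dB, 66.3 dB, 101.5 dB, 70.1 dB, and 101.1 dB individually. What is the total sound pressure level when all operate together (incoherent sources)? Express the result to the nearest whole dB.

Incoherent sources combine by intensity addition: L_total = 10·log₁₀(Σ 10^(L_i/10)).
Σ 10^(L/10) = 10^(93.5/10) + 10^(66.3/10) + 10^(101.5/10) + 10^(70.1/10) + 10^(101.1/10) = 2.926e+10.
L_total = 10·log₁₀(2.926e+10) = 104.66 dB.

105 dB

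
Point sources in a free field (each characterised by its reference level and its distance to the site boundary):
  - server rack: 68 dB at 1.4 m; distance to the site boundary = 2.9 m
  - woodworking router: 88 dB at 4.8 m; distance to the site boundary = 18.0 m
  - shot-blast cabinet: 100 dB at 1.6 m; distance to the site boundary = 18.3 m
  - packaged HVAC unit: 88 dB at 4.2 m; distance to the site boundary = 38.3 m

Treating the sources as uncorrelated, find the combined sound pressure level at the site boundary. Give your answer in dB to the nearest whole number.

First find each source's level at the receiver (point-source: −20·log₁₀(r/r_ref)), then combine on an intensity basis.
server rack: 68 − 20·log₁₀(2.9/1.4) = 68 − 6.33 = 61.67 dB.
woodworking router: 88 − 20·log₁₀(18.0/4.8) = 88 − 11.48 = 76.52 dB.
shot-blast cabinet: 100 − 20·log₁₀(18.3/1.6) = 100 − 21.17 = 78.83 dB.
packaged HVAC unit: 88 − 20·log₁₀(38.3/4.2) = 88 − 19.20 = 68.80 dB.
Σ 10^(L/10) = 1.304e+08 → L_total = 10·log₁₀(1.304e+08) = 81.15 dB.

81 dB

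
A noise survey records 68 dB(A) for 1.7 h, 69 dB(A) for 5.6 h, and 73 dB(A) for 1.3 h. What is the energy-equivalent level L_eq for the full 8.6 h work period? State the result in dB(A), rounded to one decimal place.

69.7 dB(A)

The energy average is taken in the linear domain: L_eq = 10·log₁₀[(Σ tᵢ·10^(Lᵢ/10))/T], T = 8.6 h.
Σ tᵢ·10^(Lᵢ/10) = 1.7·10^(68/10) + 5.6·10^(69/10) + 1.3·10^(73/10) = 8.115e+07.
L_eq = 10·log₁₀(8.115e+07/8.6) = 69.75 dB(A).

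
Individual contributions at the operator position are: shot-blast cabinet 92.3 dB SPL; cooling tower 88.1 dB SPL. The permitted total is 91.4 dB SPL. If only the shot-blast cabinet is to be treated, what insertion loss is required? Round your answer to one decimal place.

3.6 dB

The untreated sources together contribute 10^(88.1/10) = 6.457e+08, i.e. 88.10 dB SPL.
The limit corresponds to 10^(91.4/10) = 1.380e+09; subtracting the fixed part leaves 7.347e+08 for the shot-blast cabinet, i.e. 88.66 dB SPL.
So the shot-blast cabinet must be reduced from 92.3 to 88.66 dB SPL: IL = 3.64 dB.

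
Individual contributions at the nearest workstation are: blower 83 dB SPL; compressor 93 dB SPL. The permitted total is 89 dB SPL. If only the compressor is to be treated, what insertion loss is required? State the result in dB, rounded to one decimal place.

The untreated sources together contribute 10^(83/10) = 1.995e+08, i.e. 83.00 dB SPL.
To meet 89 dB SPL overall, the treated compressor may contribute at most 10^(89/10) − 1.995e+08 = 5.948e+08, i.e. 87.74 dB SPL.
Required insertion loss = 93 − 87.74 = 5.26 dB.

5.3 dB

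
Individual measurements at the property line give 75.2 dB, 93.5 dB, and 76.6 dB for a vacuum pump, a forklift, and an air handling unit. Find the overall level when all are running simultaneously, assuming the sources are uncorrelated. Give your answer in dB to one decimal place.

93.7 dB

For uncorrelated sources the intensities add, so convert each level to linear form, sum, and take 10·log₁₀ of the total.
Σ 10^(L/10) = 10^(75.2/10) + 10^(93.5/10) + 10^(76.6/10) = 2.318e+09.
L_total = 10·log₁₀(2.318e+09) = 93.65 dB.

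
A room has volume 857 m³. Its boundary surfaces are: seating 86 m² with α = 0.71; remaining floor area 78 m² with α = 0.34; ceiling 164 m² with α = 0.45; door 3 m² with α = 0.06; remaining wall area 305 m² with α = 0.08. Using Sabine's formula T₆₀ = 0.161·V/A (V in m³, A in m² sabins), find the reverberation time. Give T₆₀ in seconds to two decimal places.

Total absorption A = 86·0.71 + 78·0.34 + 164·0.45 + 3·0.06 + 305·0.08 = 185.96 m² sabins.
T₆₀ = 0.161 × 857 / 185.96 = 0.742 s.

0.74 s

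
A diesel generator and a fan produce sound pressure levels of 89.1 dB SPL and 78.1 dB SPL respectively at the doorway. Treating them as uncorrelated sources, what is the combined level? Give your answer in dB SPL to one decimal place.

89.4 dB SPL

For uncorrelated sources the intensities add, so convert each level to linear form, sum, and take 10·log₁₀ of the total.
Σ 10^(L/10) = 10^(89.1/10) + 10^(78.1/10) = 8.774e+08.
L_total = 10·log₁₀(8.774e+08) = 89.43 dB SPL.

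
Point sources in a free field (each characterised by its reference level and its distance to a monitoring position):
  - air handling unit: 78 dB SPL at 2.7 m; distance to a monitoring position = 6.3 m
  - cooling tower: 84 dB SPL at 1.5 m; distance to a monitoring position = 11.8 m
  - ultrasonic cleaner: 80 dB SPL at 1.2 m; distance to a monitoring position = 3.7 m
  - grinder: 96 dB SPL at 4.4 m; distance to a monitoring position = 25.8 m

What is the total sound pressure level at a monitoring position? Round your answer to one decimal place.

81.5 dB SPL

Propagate each source to the receiver with L = L_ref − 20·log₁₀(r/r_ref), then add intensities.
air handling unit: 78 − 20·log₁₀(6.3/2.7) = 78 − 7.36 = 70.64 dB SPL.
cooling tower: 84 − 20·log₁₀(11.8/1.5) = 84 − 17.92 = 66.08 dB SPL.
ultrasonic cleaner: 80 − 20·log₁₀(3.7/1.2) = 80 − 9.78 = 70.22 dB SPL.
grinder: 96 − 20·log₁₀(25.8/4.4) = 96 − 15.36 = 80.64 dB SPL.
Σ 10^(L/10) = 1.420e+08 → L_total = 10·log₁₀(1.420e+08) = 81.52 dB SPL.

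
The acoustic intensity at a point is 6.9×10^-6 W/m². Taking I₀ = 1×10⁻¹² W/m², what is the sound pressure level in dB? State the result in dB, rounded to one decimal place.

I/I₀ = 6.9×10^-6/10⁻¹² = 6.9×10^6, and L = 10·log₁₀(I/I₀).
L = 10·(0.8388 + 6) = 68.39 dB.

68.4 dB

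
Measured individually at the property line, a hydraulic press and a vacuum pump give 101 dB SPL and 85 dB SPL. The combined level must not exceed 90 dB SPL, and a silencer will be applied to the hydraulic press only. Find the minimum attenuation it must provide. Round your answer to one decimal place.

12.7 dB

Everything except the hydraulic press sums to 10^(85/10) = 3.162e+08 in linear terms, 85.00 dB SPL.
To meet 90 dB SPL overall, the treated hydraulic press may contribute at most 10^(90/10) − 3.162e+08 = 6.838e+08, i.e. 88.35 dB SPL.
Required insertion loss = 101 − 88.35 = 12.65 dB.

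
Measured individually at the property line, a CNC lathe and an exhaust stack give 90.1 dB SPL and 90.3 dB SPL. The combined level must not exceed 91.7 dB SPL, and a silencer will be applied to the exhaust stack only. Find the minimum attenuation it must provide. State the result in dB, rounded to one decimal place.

3.7 dB

Fixed contribution from the other source: Σ 10^(L/10) = 10^(90.1/10) = 1.023e+09 (90.10 dB SPL).
To meet 91.7 dB SPL overall, the treated exhaust stack may contribute at most 10^(91.7/10) − 1.023e+09 = 4.558e+08, i.e. 86.59 dB SPL.
So the exhaust stack must be reduced from 90.3 to 86.59 dB SPL: IL = 3.71 dB.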